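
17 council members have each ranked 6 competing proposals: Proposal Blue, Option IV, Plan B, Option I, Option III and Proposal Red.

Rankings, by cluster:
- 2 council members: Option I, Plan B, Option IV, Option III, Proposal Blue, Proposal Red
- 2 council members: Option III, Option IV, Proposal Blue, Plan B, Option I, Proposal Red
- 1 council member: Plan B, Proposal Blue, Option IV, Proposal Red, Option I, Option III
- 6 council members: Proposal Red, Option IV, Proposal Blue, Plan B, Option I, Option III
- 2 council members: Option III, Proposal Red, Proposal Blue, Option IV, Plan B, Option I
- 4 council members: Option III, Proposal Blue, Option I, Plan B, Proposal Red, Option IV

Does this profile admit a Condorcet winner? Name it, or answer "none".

none

Pairwise majorities:
Proposal Blue vs Option IV: Option IV wins 10–7.
Proposal Blue vs Plan B: Proposal Blue wins 14–3.
Proposal Blue–Option I: Proposal Blue 15–2.
Proposal Blue vs Option III: Option III wins 10–7.
Proposal Blue vs Proposal Red: Proposal Blue wins 9–8.
Option IV vs Plan B: Option IV wins 10–7.
Option IV vs Option I: Option IV wins 11–6.
Option IV–Option III: Option IV 9–8.
Option IV–Proposal Red: Proposal Red 12–5.
Plan B vs Option I: Plan B wins 11–6.
Plan B–Option III: Plan B 9–8.
Plan B vs Proposal Red: Plan B, 9–8.
Option I vs Option III: Option I, 9–8.
Option I vs Proposal Red: Proposal Red wins 9–8.
Option III vs Proposal Red: Option III, 10–7.
Each option drops at least one matchup (Proposal Blue loses to Option IV; Option IV loses to Proposal Red; Plan B loses to Proposal Blue; Option I loses to Proposal Blue; Option III loses to Option IV; Proposal Red loses to Proposal Blue); the cycle Proposal Blue beats Plan B beats Option III beats Proposal Blue rules out a Condorcet winner.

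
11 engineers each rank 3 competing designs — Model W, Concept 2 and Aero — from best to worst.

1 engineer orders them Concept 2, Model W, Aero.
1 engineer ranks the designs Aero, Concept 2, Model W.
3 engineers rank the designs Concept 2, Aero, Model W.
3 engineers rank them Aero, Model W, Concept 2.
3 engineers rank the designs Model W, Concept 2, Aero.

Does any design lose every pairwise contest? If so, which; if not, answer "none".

Head-to-head results (11 engineers):
Model W vs Concept 2: 3+3 = 6 for Model W, 5 for Concept 2 — Model W by 6–5.
Model W vs Aero: Model W is ranked higher on 1+3 = 4 ballots, Aero on 7. Aero wins 7–4.
Concept 2 vs Aero: Concept 2 is ranked higher on 1+3+3 = 7 ballots, Aero on 4. Concept 2 wins 7–4.
Each design has at least one pairwise win (Model W beats Concept 2; Concept 2 beats Aero; Aero beats Model W) — no Condorcet loser.

none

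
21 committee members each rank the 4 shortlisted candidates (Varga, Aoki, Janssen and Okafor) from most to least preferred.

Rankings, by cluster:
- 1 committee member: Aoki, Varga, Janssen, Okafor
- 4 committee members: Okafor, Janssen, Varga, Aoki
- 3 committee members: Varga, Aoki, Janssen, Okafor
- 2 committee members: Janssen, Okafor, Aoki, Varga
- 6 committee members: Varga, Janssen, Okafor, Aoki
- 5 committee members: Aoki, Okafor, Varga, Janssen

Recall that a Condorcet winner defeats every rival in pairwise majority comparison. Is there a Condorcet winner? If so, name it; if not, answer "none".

none

Head-to-head results (21 committee members):
Varga–Aoki: Varga 13–8.
Varga–Janssen: Varga 15–6.
Varga vs Okafor: Okafor wins 11–10.
Aoki–Janssen: Janssen 12–9.
Aoki–Okafor: Okafor 12–9.
Janssen vs Okafor: Janssen, 12–9.
No candidate is unbeaten: Varga loses to Okafor; Aoki loses to Varga; Janssen loses to Varga; Okafor loses to Janssen. In particular Varga beats Janssen beats Okafor beats Varga is a majority cycle — no Condorcet winner exists.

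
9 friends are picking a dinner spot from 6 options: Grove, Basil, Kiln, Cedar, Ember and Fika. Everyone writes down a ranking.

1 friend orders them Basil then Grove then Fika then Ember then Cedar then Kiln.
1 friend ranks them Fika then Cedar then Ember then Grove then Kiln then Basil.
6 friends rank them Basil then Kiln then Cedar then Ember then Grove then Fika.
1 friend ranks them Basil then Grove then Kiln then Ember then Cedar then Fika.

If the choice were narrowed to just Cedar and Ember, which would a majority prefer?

Ballots ranking Cedar above Ember: 1 + 6 = 7.
Ballots ranking Ember above Cedar: 9 − 7 = 2.
Cedar wins the head-to-head 7–2.

Cedar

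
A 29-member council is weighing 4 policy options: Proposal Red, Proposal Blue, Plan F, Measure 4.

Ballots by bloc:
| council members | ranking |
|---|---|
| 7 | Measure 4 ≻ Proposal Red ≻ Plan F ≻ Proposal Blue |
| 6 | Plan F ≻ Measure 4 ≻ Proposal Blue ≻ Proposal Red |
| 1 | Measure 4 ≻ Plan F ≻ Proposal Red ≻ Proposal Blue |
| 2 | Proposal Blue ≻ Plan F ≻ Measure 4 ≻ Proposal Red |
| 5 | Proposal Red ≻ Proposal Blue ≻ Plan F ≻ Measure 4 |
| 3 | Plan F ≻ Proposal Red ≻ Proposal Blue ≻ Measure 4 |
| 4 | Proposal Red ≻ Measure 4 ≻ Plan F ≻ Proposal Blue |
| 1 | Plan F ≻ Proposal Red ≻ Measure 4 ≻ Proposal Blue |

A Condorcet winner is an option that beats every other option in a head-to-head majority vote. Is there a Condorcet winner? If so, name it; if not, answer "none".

Check each pair by majority over 29 ballots:
Proposal Red vs Proposal Blue: 21 to 8, Proposal Red.
Proposal Red vs Plan F: Proposal Red preferred on 7+5+4 = 16 ballots; Proposal Red wins 16–13.
Proposal Red vs Measure 4: 13 to 16, Measure 4.
Proposal Blue vs Plan F: Proposal Blue is ranked higher on 2+5 = 7 ballots, Plan F on 22. Plan F wins 22–7.
Proposal Blue vs Measure 4: Proposal Blue is ranked higher on 2+5+3 = 10 ballots, Measure 4 on 19. Measure 4 wins 19–10.
Plan F vs Measure 4: Plan F is ranked higher on 6+2+5+3+1 = 17 ballots, Measure 4 on 12. Plan F wins 17–12.
Each option drops at least one matchup (Proposal Red loses to Measure 4; Proposal Blue loses to Proposal Red; Plan F loses to Proposal Red; Measure 4 loses to Plan F); the cycle Proposal Red > Plan F > Measure 4 > Proposal Red rules out a Condorcet winner.

none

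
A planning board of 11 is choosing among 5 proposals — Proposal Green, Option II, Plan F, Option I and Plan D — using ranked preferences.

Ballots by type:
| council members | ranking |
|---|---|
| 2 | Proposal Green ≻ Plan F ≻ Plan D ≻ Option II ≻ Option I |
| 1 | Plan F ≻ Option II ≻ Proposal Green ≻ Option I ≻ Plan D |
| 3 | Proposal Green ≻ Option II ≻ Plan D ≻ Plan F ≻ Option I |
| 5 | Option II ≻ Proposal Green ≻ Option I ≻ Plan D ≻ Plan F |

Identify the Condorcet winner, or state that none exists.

Option II

Head-to-head results (11 council members):
Proposal Green vs Option II: Option II, 6–5.
Proposal Green vs Plan F: Proposal Green wins 10–1.
Proposal Green vs Option I: Proposal Green wins 11–0.
Proposal Green vs Plan D: Proposal Green wins 11–0.
Option II vs Plan F: Option II wins 8–3.
Option II–Option I: Option II 11–0.
Option II vs Plan D: Option II wins 9–2.
Plan F vs Option I: Plan F, 6–5.
Plan F vs Plan D: Plan D wins 8–3.
Option I vs Plan D: Option I wins 6–5.
Only Option II has no losses; Option II is the Condorcet winner.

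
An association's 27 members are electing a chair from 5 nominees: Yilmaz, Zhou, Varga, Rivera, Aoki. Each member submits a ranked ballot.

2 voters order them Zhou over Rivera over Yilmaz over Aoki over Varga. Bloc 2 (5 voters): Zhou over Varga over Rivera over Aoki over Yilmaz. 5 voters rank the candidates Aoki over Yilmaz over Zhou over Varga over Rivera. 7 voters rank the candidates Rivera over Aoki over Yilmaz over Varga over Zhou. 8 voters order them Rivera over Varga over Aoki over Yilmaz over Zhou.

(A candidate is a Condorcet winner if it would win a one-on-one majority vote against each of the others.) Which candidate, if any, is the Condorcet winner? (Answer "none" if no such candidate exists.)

Pairwise majorities:
Yilmaz vs Zhou: 5+7+8 = 20 for Yilmaz, 7 for Zhou — Yilmaz by 20–7.
Yilmaz vs Varga: 14 to 13, Yilmaz.
Yilmaz vs Rivera: Yilmaz preferred on 5 ballots; Rivera wins 22–5.
Yilmaz vs Aoki: Aoki, 25–2.
Zhou vs Varga: Zhou preferred on 2+5+5 = 12 ballots; Varga wins 15–12.
Zhou vs Rivera: Zhou preferred on 2+5+5 = 12 ballots; Rivera wins 15–12.
Zhou–Aoki: Aoki 20–7.
Varga vs Rivera: 5+5 = 10 for Varga, 17 for Rivera — Rivera by 17–10.
Varga vs Aoki: Varga preferred on 5+8 = 13 ballots; Aoki wins 14–13.
Rivera–Aoki: Rivera 22–5.
Only Rivera has no losses; Rivera is the Condorcet winner.

Rivera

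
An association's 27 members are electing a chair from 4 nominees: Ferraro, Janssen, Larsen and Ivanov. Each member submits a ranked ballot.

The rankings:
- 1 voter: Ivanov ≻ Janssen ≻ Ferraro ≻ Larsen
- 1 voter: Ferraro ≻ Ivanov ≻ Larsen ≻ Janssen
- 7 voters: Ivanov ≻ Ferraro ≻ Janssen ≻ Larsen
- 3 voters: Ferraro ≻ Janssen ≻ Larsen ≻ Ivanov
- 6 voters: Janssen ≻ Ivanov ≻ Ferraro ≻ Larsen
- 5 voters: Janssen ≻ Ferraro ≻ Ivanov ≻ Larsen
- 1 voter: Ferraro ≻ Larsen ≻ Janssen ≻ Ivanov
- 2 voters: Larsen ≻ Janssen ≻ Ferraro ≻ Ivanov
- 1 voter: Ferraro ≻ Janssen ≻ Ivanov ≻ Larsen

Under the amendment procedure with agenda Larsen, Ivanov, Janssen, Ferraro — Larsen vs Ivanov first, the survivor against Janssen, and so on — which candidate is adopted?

Janssen

Round 1: Larsen vs Ivanov — 6–21, Ivanov advances.
Round 2: Ivanov vs Janssen — 9–18, Janssen advances.
Round 3: Janssen vs Ferraro — 14–13, Janssen advances.
Janssen survives the agenda.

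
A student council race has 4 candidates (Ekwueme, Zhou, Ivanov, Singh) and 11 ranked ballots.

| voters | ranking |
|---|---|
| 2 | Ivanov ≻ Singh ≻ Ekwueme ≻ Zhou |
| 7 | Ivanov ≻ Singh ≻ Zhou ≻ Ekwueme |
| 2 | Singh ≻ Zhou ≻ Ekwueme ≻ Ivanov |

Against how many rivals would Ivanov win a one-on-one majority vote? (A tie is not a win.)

Ivanov against each rival (11 voters):
Ivanov vs Ekwueme: Ivanov, 9–2.
Ivanov vs Zhou: 9 to 2, Ivanov.
Ivanov vs Singh: 9 to 2, Ivanov.
Ivanov beats Ekwueme, Zhou, Singh — 3 pairwise wins.

3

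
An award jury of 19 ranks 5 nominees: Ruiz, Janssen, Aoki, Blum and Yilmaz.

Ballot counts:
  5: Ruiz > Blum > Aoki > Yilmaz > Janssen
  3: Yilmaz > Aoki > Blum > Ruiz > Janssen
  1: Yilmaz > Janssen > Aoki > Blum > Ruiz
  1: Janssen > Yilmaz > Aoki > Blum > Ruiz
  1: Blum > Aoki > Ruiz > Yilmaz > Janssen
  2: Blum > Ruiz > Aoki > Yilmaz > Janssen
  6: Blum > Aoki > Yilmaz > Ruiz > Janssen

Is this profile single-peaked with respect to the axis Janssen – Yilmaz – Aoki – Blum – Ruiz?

Axis positions: Janssen=1, Yilmaz=2, Aoki=3, Blum=4, Ruiz=5.
Group 1 (peak Ruiz at position 5): ranking walks positions 5-4-3-2-1, expanding outward from the peak — single-peaked.
Group 2 (peak Yilmaz at position 2): ranking walks positions 2-3-4-5-1, expanding outward from the peak — single-peaked.
Group 3 (peak Yilmaz at position 2): ranking walks positions 2-1-3-4-5, expanding outward from the peak — single-peaked.
Group 4 (peak Janssen at position 1): ranking walks positions 1-2-3-4-5, expanding outward from the peak — single-peaked.
Group 5 (peak Blum at position 4): ranking walks positions 4-3-5-2-1, expanding outward from the peak — single-peaked.
Group 6 (peak Blum at position 4): ranking walks positions 4-5-3-2-1, expanding outward from the peak — single-peaked.
Group 7 (peak Blum at position 4): ranking walks positions 4-3-2-5-1, expanding outward from the peak — single-peaked.
Every ranking is single-peaked on this axis.

yes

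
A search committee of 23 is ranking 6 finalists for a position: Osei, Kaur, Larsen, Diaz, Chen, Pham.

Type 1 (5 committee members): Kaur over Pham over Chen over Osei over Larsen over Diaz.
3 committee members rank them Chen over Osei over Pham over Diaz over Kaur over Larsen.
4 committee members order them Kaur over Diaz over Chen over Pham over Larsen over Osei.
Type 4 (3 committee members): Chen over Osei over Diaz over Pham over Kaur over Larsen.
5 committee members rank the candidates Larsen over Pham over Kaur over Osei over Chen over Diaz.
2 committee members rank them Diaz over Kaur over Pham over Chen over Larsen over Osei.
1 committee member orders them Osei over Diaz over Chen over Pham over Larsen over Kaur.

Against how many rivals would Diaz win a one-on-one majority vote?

1

Diaz against each rival (23 committee members):
Diaz vs Osei: 6 to 17, Osei.
Diaz vs Kaur: Kaur wins 14–9.
Diaz vs Larsen: Diaz is ranked higher on 3+4+3+2+1 = 13 ballots, Larsen on 10. Diaz wins 13–10.
Diaz vs Chen: Diaz preferred on 4+2+1 = 7 ballots; Chen wins 16–7.
Diaz vs Pham: Diaz preferred on 4+3+2+1 = 10 ballots; Pham wins 13–10.
Diaz beats Larsen; loses to Osei, Kaur, Chen, Pham — 1 pairwise win.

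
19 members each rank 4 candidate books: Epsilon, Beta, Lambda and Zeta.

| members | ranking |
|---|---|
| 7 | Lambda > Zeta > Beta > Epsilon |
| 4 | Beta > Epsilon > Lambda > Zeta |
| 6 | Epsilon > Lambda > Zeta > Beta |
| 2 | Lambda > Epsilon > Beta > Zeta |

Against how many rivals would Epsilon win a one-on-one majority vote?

Epsilon against each rival (19 members):
Epsilon vs Beta: Beta wins 11–8.
Epsilon–Lambda: Epsilon 10–9.
Epsilon–Zeta: Epsilon 12–7.
Epsilon beats Lambda, Zeta; loses to Beta — 2 pairwise wins.

2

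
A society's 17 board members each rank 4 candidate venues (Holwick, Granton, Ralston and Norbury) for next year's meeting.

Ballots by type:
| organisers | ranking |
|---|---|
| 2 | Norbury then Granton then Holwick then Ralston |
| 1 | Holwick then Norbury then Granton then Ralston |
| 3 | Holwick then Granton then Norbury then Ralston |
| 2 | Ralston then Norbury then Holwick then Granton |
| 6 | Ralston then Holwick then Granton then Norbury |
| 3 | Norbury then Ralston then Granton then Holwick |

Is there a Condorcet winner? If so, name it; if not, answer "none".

none

Pairwise majorities:
Holwick–Granton: Holwick 12–5.
Holwick vs Ralston: Ralston, 11–6.
Holwick vs Norbury: Holwick, 10–7.
Granton–Ralston: Ralston 11–6.
Granton vs Norbury: Granton, 9–8.
Ralston–Norbury: Norbury 9–8.
Each city drops at least one matchup (Holwick loses to Ralston; Granton loses to Holwick; Ralston loses to Norbury; Norbury loses to Holwick); the cycle Holwick > Norbury > Ralston > Holwick rules out a Condorcet winner.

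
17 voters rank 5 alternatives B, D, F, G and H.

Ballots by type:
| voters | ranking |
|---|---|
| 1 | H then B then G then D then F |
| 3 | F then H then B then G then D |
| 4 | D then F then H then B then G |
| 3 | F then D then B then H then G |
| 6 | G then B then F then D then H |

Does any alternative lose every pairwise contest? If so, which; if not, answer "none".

Head-to-head results (17 voters):
B vs D: 10 to 7, B.
B vs F: F wins 10–7.
B vs G: B wins 11–6.
B vs H: 3+6 = 9 for B, 8 for H — B by 9–8.
D–F: F 12–5.
D vs G: D is ranked higher on 4+3 = 7 ballots, G on 10. G wins 10–7.
D vs H: D wins 13–4.
F vs G: F is ranked higher on 3+4+3 = 10 ballots, G on 7. F wins 10–7.
F vs H: 16 to 1, F.
G vs H: H, 11–6.
Every alternative wins at least one matchup (B beats D; D beats H; F beats B; G beats D; H beats G), so there is no Condorcet loser.

none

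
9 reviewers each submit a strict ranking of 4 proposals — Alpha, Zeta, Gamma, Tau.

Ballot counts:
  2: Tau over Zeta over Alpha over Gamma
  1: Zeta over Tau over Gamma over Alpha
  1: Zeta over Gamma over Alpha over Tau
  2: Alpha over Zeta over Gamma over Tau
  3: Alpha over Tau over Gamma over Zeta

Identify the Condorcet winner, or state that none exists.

Pairwise majorities:
Alpha vs Zeta: Alpha preferred on 2+3 = 5 ballots; Alpha wins 5–4.
Alpha vs Gamma: Alpha is ranked higher on 2+2+3 = 7 ballots, Gamma on 2. Alpha wins 7–2.
Alpha vs Tau: 6 to 3, Alpha.
Zeta vs Gamma: 2+1+1+2 = 6 for Zeta, 3 for Gamma — Zeta by 6–3.
Zeta vs Tau: 1+1+2 = 4 for Zeta, 5 for Tau — Tau by 5–4.
Gamma vs Tau: 3 to 6, Tau.
Alpha wins every pairwise contest, so Alpha is the Condorcet winner.

Alpha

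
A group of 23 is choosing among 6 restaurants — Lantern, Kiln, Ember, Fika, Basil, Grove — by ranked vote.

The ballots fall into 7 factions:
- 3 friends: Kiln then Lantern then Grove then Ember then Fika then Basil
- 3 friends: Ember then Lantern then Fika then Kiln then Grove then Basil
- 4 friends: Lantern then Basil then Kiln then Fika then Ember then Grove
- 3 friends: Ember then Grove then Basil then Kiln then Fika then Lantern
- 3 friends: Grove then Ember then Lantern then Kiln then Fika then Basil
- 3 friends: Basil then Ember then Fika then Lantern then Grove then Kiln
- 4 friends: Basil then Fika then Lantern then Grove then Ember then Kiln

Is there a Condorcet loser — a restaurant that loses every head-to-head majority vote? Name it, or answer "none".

none

Head-to-head results (23 friends):
Lantern vs Kiln: Lantern wins 17–6.
Lantern vs Ember: Lantern is ranked higher on 3+4+4 = 11 ballots, Ember on 12. Ember wins 12–11.
Lantern vs Fika: Lantern preferred on 3+3+4+3 = 13 ballots; Lantern wins 13–10.
Lantern vs Basil: Lantern preferred on 3+3+4+3 = 13 ballots; Lantern wins 13–10.
Lantern vs Grove: Lantern preferred on 3+3+4+3+4 = 17 ballots; Lantern wins 17–6.
Kiln–Ember: Ember 16–7.
Kiln vs Fika: 3+4+3+3 = 13 for Kiln, 10 for Fika — Kiln by 13–10.
Kiln–Basil: Basil 14–9.
Kiln vs Grove: 3+3+4 = 10 for Kiln, 13 for Grove — Grove by 13–10.
Ember vs Fika: Ember, 15–8.
Ember vs Basil: Ember preferred on 3+3+3+3 = 12 ballots; Ember wins 12–11.
Ember vs Grove: 3+4+3+3 = 13 for Ember, 10 for Grove — Ember by 13–10.
Fika vs Basil: Basil wins 14–9.
Fika–Grove: Fika 14–9.
Basil–Grove: Grove 12–11.
Every restaurant wins at least one matchup (Lantern beats Kiln; Kiln beats Fika; Ember beats Lantern; Fika beats Grove; Basil beats Kiln; Grove beats Kiln), so there is no Condorcet loser.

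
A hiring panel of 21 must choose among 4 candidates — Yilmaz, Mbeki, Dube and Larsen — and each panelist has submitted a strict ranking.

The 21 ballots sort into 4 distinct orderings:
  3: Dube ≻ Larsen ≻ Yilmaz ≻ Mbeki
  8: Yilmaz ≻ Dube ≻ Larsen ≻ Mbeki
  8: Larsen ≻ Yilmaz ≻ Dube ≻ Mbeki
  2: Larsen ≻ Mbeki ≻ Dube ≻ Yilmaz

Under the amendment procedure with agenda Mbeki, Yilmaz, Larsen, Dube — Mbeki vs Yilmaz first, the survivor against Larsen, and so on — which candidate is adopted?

Round 1: Mbeki vs Yilmaz — 2–19, Yilmaz advances.
Round 2: Yilmaz vs Larsen — 8–13, Larsen advances.
Round 3: Larsen vs Dube — 10–11, Dube advances.
Dube survives the agenda.

Dube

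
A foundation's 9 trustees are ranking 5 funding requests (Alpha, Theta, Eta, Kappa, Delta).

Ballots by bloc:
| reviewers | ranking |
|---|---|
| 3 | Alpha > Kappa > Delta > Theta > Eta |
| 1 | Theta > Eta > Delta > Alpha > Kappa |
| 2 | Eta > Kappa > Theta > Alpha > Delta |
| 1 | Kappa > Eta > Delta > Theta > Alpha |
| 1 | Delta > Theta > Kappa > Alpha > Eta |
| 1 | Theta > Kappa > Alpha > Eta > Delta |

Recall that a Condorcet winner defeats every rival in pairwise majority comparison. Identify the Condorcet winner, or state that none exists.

Pairwise majorities:
Alpha vs Theta: Theta, 6–3.
Alpha vs Eta: Alpha wins 5–4.
Alpha vs Kappa: Kappa, 5–4.
Alpha–Delta: Alpha 6–3.
Theta vs Eta: Theta wins 6–3.
Theta vs Kappa: Kappa, 6–3.
Theta vs Delta: Delta wins 5–4.
Eta vs Kappa: Kappa, 6–3.
Eta vs Delta: Eta wins 5–4.
Kappa vs Delta: Kappa, 7–2.
Only Kappa has no losses; Kappa is the Condorcet winner.

Kappa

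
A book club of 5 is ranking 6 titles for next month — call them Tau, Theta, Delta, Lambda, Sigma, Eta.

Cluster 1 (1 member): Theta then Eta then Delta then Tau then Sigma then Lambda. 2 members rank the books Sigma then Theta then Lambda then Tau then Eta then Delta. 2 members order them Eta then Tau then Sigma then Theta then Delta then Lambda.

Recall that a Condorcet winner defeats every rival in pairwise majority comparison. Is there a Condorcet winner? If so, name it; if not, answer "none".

Pairwise majorities:
Tau vs Theta: Theta wins 3–2.
Tau vs Delta: 2+2 = 4 for Tau, 1 for Delta — Tau by 4–1.
Tau vs Lambda: 1+2 = 3 for Tau, 2 for Lambda — Tau by 3–2.
Tau vs Sigma: 3 to 2, Tau.
Tau vs Eta: Tau preferred on 2 ballots; Eta wins 3–2.
Theta vs Delta: Theta is ranked higher on 1+2+2 = 5 ballots, Delta on 0. Theta wins 5–0.
Theta vs Lambda: Theta preferred on 1+2+2 = 5 ballots; Theta wins 5–0.
Theta vs Sigma: Theta preferred on 1 ballot; Sigma wins 4–1.
Theta vs Eta: Theta preferred on 1+2 = 3 ballots; Theta wins 3–2.
Delta vs Lambda: Delta preferred on 1+2 = 3 ballots; Delta wins 3–2.
Delta vs Sigma: Delta is ranked higher on 1 ballot, Sigma on 4. Sigma wins 4–1.
Delta–Eta: Eta 5–0.
Lambda–Sigma: Sigma 5–0.
Lambda vs Eta: Eta wins 3–2.
Sigma vs Eta: 2 for Sigma, 3 for Eta — Eta by 3–2.
Each book drops at least one matchup (Tau loses to Theta; Theta loses to Sigma; Delta loses to Tau; Lambda loses to Tau; Sigma loses to Tau; Eta loses to Theta); the cycle Tau → Sigma → Theta → Tau rules out a Condorcet winner.

none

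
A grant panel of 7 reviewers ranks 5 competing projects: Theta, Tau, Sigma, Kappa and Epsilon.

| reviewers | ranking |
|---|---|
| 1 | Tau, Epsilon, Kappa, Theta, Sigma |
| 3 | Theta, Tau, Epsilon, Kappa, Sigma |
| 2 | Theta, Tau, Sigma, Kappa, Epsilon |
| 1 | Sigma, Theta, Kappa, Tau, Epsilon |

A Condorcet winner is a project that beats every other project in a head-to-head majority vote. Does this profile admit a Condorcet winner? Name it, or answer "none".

Pairwise majorities:
Theta vs Tau: 6 to 1, Theta.
Theta vs Sigma: 6 to 1, Theta.
Theta vs Kappa: 6 to 1, Theta.
Theta vs Epsilon: Theta preferred on 3+2+1 = 6 ballots; Theta wins 6–1.
Tau vs Sigma: 1+3+2 = 6 for Tau, 1 for Sigma — Tau by 6–1.
Tau vs Kappa: Tau preferred on 1+3+2 = 6 ballots; Tau wins 6–1.
Tau vs Epsilon: 1+3+2+1 = 7 for Tau, 0 for Epsilon — Tau by 7–0.
Sigma vs Kappa: Sigma preferred on 2+1 = 3 ballots; Kappa wins 4–3.
Sigma vs Epsilon: 2+1 = 3 for Sigma, 4 for Epsilon — Epsilon by 4–3.
Kappa vs Epsilon: 2+1 = 3 for Kappa, 4 for Epsilon — Epsilon by 4–3.
Only Theta has no losses; Theta is the Condorcet winner.

Theta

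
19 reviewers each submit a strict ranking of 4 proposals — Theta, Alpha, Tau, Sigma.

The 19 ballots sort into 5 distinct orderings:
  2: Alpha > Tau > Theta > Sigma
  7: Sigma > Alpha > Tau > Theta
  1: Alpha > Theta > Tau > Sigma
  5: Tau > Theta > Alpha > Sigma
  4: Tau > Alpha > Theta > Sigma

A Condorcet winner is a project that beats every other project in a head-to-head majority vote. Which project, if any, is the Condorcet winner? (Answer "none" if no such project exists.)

Head-to-head results (19 reviewers):
Theta vs Alpha: Theta is ranked higher on 5 ballots, Alpha on 14. Alpha wins 14–5.
Theta vs Tau: 1 to 18, Tau.
Theta vs Sigma: 12 to 7, Theta.
Alpha vs Tau: Alpha is ranked higher on 2+7+1 = 10 ballots, Tau on 9. Alpha wins 10–9.
Alpha vs Sigma: Alpha preferred on 2+1+5+4 = 12 ballots; Alpha wins 12–7.
Tau vs Sigma: 2+1+5+4 = 12 for Tau, 7 for Sigma — Tau by 12–7.
Only Alpha has no losses; Alpha is the Condorcet winner.

Alpha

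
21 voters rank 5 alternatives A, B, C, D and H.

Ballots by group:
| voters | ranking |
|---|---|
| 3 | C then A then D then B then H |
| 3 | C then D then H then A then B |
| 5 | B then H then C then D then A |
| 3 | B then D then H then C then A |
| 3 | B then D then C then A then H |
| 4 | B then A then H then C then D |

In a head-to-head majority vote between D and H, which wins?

Ballots ranking D above H: 3 + 3 + 3 + 3 = 12.
Ballots ranking H above D: 21 − 12 = 9.
D wins the head-to-head 12–9.

D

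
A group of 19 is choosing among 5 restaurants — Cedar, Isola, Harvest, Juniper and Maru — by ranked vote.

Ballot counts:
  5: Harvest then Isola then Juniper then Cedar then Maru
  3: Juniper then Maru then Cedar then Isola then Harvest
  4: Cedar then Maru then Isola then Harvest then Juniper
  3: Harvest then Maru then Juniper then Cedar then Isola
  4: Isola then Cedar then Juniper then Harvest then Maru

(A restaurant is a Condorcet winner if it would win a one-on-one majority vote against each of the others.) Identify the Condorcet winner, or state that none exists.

Head-to-head results (19 friends):
Cedar vs Isola: Cedar is ranked higher on 3+4+3 = 10 ballots, Isola on 9. Cedar wins 10–9.
Cedar vs Harvest: 3+4+4 = 11 for Cedar, 8 for Harvest — Cedar by 11–8.
Cedar vs Juniper: 4+4 = 8 for Cedar, 11 for Juniper — Juniper by 11–8.
Cedar vs Maru: 5+4+4 = 13 for Cedar, 6 for Maru — Cedar by 13–6.
Isola vs Harvest: Isola preferred on 3+4+4 = 11 ballots; Isola wins 11–8.
Isola vs Juniper: 13 to 6, Isola.
Isola vs Maru: 5+4 = 9 for Isola, 10 for Maru — Maru by 10–9.
Harvest vs Juniper: 5+4+3 = 12 for Harvest, 7 for Juniper — Harvest by 12–7.
Harvest vs Maru: 12 to 7, Harvest.
Juniper vs Maru: 5+3+4 = 12 for Juniper, 7 for Maru — Juniper by 12–7.
Each restaurant drops at least one matchup (Cedar loses to Juniper; Isola loses to Cedar; Harvest loses to Cedar; Juniper loses to Isola; Maru loses to Cedar); the cycle Cedar > Isola > Juniper > Cedar rules out a Condorcet winner.

none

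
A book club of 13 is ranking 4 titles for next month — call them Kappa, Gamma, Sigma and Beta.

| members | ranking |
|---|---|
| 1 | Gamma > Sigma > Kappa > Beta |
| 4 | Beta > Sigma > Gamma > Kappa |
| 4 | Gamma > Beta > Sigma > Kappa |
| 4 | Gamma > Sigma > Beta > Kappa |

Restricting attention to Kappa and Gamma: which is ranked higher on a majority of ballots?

Gamma

No ballot ranks Kappa above Gamma: 0.
Ballots ranking Gamma above Kappa: 13 − 0 = 13.
Gamma wins the head-to-head 13–0.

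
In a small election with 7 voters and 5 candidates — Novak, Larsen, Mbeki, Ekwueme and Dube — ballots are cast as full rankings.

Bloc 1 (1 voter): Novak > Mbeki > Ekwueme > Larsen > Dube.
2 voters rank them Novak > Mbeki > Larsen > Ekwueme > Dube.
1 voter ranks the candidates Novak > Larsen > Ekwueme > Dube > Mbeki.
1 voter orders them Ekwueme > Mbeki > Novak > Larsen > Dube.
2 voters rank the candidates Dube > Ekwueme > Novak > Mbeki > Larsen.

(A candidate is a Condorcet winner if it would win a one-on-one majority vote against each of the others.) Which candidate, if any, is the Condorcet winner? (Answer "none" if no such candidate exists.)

Novak

Check each pair by majority over 7 ballots:
Novak vs Larsen: Novak wins 7–0.
Novak vs Mbeki: 1+2+1+2 = 6 for Novak, 1 for Mbeki — Novak by 6–1.
Novak vs Ekwueme: Novak, 4–3.
Novak vs Dube: Novak wins 5–2.
Larsen vs Mbeki: Mbeki wins 6–1.
Larsen–Ekwueme: Ekwueme 4–3.
Larsen vs Dube: 1+2+1+1 = 5 for Larsen, 2 for Dube — Larsen by 5–2.
Mbeki vs Ekwueme: Mbeki preferred on 1+2 = 3 ballots; Ekwueme wins 4–3.
Mbeki vs Dube: Mbeki preferred on 1+2+1 = 4 ballots; Mbeki wins 4–3.
Ekwueme–Dube: Ekwueme 5–2.
Novak beats each of Larsen, Mbeki, Ekwueme, Dube — Novak is the Condorcet winner.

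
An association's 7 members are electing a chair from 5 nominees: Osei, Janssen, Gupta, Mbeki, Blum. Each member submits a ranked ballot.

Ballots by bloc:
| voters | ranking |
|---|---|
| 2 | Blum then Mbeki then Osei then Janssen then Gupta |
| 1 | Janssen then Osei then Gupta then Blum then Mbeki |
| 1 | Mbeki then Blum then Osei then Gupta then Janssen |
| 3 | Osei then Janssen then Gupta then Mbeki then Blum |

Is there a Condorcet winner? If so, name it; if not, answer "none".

Check each pair by majority over 7 ballots:
Osei vs Janssen: 6 to 1, Osei.
Osei vs Gupta: Osei preferred on 2+1+1+3 = 7 ballots; Osei wins 7–0.
Osei vs Mbeki: 4 to 3, Osei.
Osei vs Blum: Osei preferred on 1+3 = 4 ballots; Osei wins 4–3.
Janssen vs Gupta: 6 to 1, Janssen.
Janssen vs Mbeki: Janssen is ranked higher on 1+3 = 4 ballots, Mbeki on 3. Janssen wins 4–3.
Janssen vs Blum: 1+3 = 4 for Janssen, 3 for Blum — Janssen by 4–3.
Gupta vs Mbeki: Gupta is ranked higher on 1+3 = 4 ballots, Mbeki on 3. Gupta wins 4–3.
Gupta vs Blum: Gupta preferred on 1+3 = 4 ballots; Gupta wins 4–3.
Mbeki vs Blum: 1+3 = 4 for Mbeki, 3 for Blum — Mbeki by 4–3.
Osei beats each of Janssen, Gupta, Mbeki, Blum — Osei is the Condorcet winner.

Osei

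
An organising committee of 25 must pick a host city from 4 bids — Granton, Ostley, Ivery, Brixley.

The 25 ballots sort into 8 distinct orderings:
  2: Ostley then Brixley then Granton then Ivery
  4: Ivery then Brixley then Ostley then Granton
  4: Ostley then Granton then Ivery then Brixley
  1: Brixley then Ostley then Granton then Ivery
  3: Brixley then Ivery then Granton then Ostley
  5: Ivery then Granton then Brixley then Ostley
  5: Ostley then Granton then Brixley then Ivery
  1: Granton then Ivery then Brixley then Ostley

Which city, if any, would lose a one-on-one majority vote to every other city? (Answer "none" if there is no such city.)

Head-to-head results (25 organisers):
Granton vs Ostley: Granton is ranked higher on 3+5+1 = 9 ballots, Ostley on 16. Ostley wins 16–9.
Granton vs Ivery: Granton, 13–12.
Granton–Brixley: Granton 15–10.
Ostley vs Ivery: Ivery wins 13–12.
Ostley vs Brixley: Ostley preferred on 2+4+5 = 11 ballots; Brixley wins 14–11.
Ivery–Brixley: Ivery 14–11.
No city is winless: Granton beats Ivery; Ostley beats Granton; Ivery beats Ostley; Brixley beats Ostley. There is no Condorcet loser.

none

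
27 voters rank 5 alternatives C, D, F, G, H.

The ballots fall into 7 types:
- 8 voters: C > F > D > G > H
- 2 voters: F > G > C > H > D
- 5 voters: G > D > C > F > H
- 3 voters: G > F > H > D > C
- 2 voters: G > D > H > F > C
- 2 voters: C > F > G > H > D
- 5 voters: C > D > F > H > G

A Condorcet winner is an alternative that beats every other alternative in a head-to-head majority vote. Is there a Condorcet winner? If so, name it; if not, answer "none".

C

Check each pair by majority over 27 ballots:
C vs D: C preferred on 8+2+2+5 = 17 ballots; C wins 17–10.
C vs F: 20 to 7, C.
C vs G: C preferred on 8+2+5 = 15 ballots; C wins 15–12.
C vs H: C is ranked higher on 8+2+5+2+5 = 22 ballots, H on 5. C wins 22–5.
D vs F: 5+2+5 = 12 for D, 15 for F — F by 15–12.
D vs G: 13 to 14, G.
D vs H: 20 to 7, D.
F vs G: F preferred on 8+2+2+5 = 17 ballots; F wins 17–10.
F vs H: F preferred on 8+2+5+3+2+5 = 25 ballots; F wins 25–2.
G vs H: 8+2+5+3+2+2 = 22 for G, 5 for H — G by 22–5.
C beats each of D, F, G, H — C is the Condorcet winner.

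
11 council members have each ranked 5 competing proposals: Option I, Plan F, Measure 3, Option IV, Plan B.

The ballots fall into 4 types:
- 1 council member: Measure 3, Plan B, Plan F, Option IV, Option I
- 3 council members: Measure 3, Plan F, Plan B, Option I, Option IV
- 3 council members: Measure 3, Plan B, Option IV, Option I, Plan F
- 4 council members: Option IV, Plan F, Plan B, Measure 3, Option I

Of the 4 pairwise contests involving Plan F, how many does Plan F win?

2

Plan F against each rival (11 council members):
Plan F vs Option I: 8 to 3, Plan F.
Plan F vs Measure 3: Measure 3 wins 7–4.
Plan F vs Option IV: Option IV, 7–4.
Plan F vs Plan B: Plan F wins 7–4.
Plan F beats Option I, Plan B; loses to Measure 3, Option IV — 2 pairwise wins.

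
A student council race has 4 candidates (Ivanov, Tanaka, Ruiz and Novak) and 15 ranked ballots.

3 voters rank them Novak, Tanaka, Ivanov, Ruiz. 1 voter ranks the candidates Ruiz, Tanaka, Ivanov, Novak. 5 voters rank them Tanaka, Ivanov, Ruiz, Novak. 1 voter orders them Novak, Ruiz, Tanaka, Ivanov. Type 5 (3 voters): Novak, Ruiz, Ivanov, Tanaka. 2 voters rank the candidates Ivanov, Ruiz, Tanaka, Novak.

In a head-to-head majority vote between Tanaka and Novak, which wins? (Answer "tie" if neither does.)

Tanaka

Ballots ranking Tanaka above Novak: 1 + 5 + 2 = 8.
Ballots ranking Novak above Tanaka: 15 − 8 = 7.
Tanaka wins the head-to-head 8–7.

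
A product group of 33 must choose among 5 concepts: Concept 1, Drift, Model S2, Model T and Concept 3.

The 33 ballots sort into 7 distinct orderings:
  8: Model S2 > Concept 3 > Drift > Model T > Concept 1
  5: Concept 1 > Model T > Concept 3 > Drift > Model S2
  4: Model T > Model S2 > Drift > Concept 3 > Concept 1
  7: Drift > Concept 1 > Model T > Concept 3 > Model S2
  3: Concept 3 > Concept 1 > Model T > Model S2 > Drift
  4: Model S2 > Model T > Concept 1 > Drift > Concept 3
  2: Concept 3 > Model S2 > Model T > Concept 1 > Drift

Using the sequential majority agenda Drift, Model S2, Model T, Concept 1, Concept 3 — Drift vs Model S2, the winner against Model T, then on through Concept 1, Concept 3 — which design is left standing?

Round 1: Drift vs Model S2 — 12–21, Model S2 advances.
Round 2: Model S2 vs Model T — 14–19, Model T advances.
Round 3: Model T vs Concept 1 — 18–15, Model T advances.
Round 4: Model T vs Concept 3 — 20–13, Model T advances.
The agenda winner is Model T.

Model T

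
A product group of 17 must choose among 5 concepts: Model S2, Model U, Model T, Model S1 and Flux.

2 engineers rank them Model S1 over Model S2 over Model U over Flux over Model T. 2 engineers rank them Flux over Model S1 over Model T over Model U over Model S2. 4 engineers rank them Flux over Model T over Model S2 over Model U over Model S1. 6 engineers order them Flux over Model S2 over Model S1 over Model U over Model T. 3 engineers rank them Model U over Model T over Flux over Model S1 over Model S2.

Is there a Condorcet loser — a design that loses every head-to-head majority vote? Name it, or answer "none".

Pairwise majorities:
Model S2 vs Model U: Model S2 wins 12–5.
Model S2 vs Model T: Model T, 9–8.
Model S2–Model S1: Model S2 10–7.
Model S2 vs Flux: Model S2 preferred on 2 ballots; Flux wins 15–2.
Model U vs Model T: 11 to 6, Model U.
Model U–Model S1: Model S1 10–7.
Model U vs Flux: 5 to 12, Flux.
Model T vs Model S1: 4+3 = 7 for Model T, 10 for Model S1 — Model S1 by 10–7.
Model T vs Flux: Model T is ranked higher on 3 ballots, Flux on 14. Flux wins 14–3.
Model S1 vs Flux: Model S1 is ranked higher on 2 ballots, Flux on 15. Flux wins 15–2.
No design is winless: Model S2 beats Model U; Model U beats Model T; Model T beats Model S2; Model S1 beats Model U; Flux beats Model S2. There is no Condorcet loser.

none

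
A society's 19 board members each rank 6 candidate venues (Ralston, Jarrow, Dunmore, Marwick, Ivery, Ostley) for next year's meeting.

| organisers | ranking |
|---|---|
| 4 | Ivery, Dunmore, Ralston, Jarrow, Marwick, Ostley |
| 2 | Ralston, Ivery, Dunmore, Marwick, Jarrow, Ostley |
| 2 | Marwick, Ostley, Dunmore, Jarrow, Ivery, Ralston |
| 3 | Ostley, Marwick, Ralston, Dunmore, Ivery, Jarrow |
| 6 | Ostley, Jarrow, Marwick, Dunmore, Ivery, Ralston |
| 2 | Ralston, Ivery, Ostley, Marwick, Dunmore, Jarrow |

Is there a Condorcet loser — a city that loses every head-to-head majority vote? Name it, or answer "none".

none

Head-to-head results (19 organisers):
Ralston vs Jarrow: 4+2+3+2 = 11 for Ralston, 8 for Jarrow — Ralston by 11–8.
Ralston vs Dunmore: Ralston is ranked higher on 2+3+2 = 7 ballots, Dunmore on 12. Dunmore wins 12–7.
Ralston vs Marwick: Ralston preferred on 4+2+2 = 8 ballots; Marwick wins 11–8.
Ralston vs Ivery: 2+3+2 = 7 for Ralston, 12 for Ivery — Ivery by 12–7.
Ralston vs Ostley: 4+2+2 = 8 for Ralston, 11 for Ostley — Ostley by 11–8.
Jarrow vs Dunmore: Jarrow is ranked higher on 6 ballots, Dunmore on 13. Dunmore wins 13–6.
Jarrow–Marwick: Jarrow 10–9.
Jarrow vs Ivery: Ivery, 11–8.
Jarrow vs Ostley: 4+2 = 6 for Jarrow, 13 for Ostley — Ostley by 13–6.
Dunmore vs Marwick: Dunmore is ranked higher on 4+2 = 6 ballots, Marwick on 13. Marwick wins 13–6.
Dunmore vs Ivery: Dunmore, 11–8.
Dunmore vs Ostley: Ostley wins 13–6.
Marwick vs Ivery: Marwick preferred on 2+3+6 = 11 ballots; Marwick wins 11–8.
Marwick vs Ostley: 8 to 11, Ostley.
Ivery vs Ostley: Ostley, 11–8.
Every city wins at least one matchup (Ralston beats Jarrow; Jarrow beats Marwick; Dunmore beats Ralston; Marwick beats Ralston; Ivery beats Ralston; Ostley beats Ralston), so there is no Condorcet loser.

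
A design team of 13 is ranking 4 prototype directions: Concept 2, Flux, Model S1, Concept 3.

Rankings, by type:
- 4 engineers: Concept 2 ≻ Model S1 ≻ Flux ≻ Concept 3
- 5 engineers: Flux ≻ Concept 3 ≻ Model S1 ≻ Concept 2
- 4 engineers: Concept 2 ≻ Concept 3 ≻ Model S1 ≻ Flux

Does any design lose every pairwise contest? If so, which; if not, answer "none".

none

Head-to-head results (13 engineers):
Concept 2 vs Flux: Concept 2 is ranked higher on 4+4 = 8 ballots, Flux on 5. Concept 2 wins 8–5.
Concept 2–Model S1: Concept 2 8–5.
Concept 2 vs Concept 3: Concept 2 preferred on 4+4 = 8 ballots; Concept 2 wins 8–5.
Flux vs Model S1: Model S1 wins 8–5.
Flux vs Concept 3: 9 to 4, Flux.
Model S1 vs Concept 3: Model S1 is ranked higher on 4 ballots, Concept 3 on 9. Concept 3 wins 9–4.
Every design wins at least one matchup (Concept 2 beats Flux; Flux beats Concept 3; Model S1 beats Flux; Concept 3 beats Model S1), so there is no Condorcet loser.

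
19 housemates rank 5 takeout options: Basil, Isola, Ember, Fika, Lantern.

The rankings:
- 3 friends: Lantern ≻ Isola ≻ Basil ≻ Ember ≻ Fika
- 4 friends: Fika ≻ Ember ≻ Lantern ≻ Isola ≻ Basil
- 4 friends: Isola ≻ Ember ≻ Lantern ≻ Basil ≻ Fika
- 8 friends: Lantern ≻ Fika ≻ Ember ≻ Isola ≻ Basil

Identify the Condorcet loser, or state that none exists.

Basil

Head-to-head results (19 friends):
Basil vs Isola: Isola wins 19–0.
Basil vs Ember: Ember wins 16–3.
Basil vs Fika: Fika wins 12–7.
Basil vs Lantern: Basil is ranked higher on 0 ballots, Lantern on 19. Lantern wins 19–0.
Isola vs Ember: 3+4 = 7 for Isola, 12 for Ember — Ember by 12–7.
Isola vs Fika: Fika, 12–7.
Isola vs Lantern: Lantern, 15–4.
Ember vs Fika: Ember preferred on 3+4 = 7 ballots; Fika wins 12–7.
Ember vs Lantern: Lantern wins 11–8.
Fika vs Lantern: Fika is ranked higher on 4 ballots, Lantern on 15. Lantern wins 15–4.
Basil loses to every other restaurant — it is the Condorcet loser.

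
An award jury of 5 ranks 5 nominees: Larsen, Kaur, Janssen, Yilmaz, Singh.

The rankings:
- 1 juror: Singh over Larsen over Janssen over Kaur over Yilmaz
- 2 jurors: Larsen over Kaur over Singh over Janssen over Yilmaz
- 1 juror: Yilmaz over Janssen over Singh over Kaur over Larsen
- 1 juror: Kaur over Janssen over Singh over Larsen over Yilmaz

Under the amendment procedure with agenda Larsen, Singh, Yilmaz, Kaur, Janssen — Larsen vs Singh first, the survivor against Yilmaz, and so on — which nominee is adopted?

Round 1: Larsen vs Singh — 2–3, Singh advances.
Round 2: Singh vs Yilmaz — 4–1, Singh advances.
Round 3: Singh vs Kaur — 2–3, Kaur advances.
Round 4: Kaur vs Janssen — 3–2, Kaur advances.
The agenda winner is Kaur.

Kaur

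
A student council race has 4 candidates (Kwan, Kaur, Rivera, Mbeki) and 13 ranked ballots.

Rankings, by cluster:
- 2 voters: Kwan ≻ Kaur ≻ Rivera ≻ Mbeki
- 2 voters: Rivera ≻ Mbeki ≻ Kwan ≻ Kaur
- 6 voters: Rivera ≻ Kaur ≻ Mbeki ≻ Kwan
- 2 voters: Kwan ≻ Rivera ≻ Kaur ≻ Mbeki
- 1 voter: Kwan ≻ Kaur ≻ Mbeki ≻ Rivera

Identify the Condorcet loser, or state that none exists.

Pairwise majorities:
Kwan vs Kaur: 2+2+2+1 = 7 for Kwan, 6 for Kaur — Kwan by 7–6.
Kwan vs Rivera: Rivera, 8–5.
Kwan–Mbeki: Mbeki 8–5.
Kaur vs Rivera: Kaur is ranked higher on 2+1 = 3 ballots, Rivera on 10. Rivera wins 10–3.
Kaur vs Mbeki: Kaur preferred on 2+6+2+1 = 11 ballots; Kaur wins 11–2.
Rivera vs Mbeki: Rivera wins 12–1.
No candidate is winless: Kwan beats Kaur; Kaur beats Mbeki; Rivera beats Kwan; Mbeki beats Kwan. There is no Condorcet loser.

none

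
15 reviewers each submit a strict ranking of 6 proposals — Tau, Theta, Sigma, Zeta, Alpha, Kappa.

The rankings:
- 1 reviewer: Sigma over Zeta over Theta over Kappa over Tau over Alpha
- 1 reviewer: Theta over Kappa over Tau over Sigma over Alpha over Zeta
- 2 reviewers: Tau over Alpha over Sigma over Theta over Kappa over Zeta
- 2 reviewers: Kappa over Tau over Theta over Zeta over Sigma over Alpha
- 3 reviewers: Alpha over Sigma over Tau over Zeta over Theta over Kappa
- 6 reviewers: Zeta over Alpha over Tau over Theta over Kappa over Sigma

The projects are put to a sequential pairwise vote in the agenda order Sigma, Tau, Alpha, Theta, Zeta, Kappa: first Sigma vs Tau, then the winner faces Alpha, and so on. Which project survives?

Zeta

Round 1: Sigma vs Tau — 4–11, Tau advances.
Round 2: Tau vs Alpha — 6–9, Alpha advances.
Round 3: Alpha vs Theta — 11–4, Alpha advances.
Round 4: Alpha vs Zeta — 6–9, Zeta advances.
Round 5: Zeta vs Kappa — 10–5, Zeta advances.
Zeta survives the agenda.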